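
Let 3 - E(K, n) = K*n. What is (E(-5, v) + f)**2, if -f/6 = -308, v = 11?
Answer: 3632836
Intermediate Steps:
f = 1848 (f = -6*(-308) = 1848)
E(K, n) = 3 - K*n
(E(-5, v) + f)**2 = ((3 - 1*(-5)*11) + 1848)**2 = ((3 + 55) + 1848)**2 = (58 + 1848)**2 = 1906**2 = 3632836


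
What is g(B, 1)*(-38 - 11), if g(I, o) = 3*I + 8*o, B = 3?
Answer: -833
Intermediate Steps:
g(B, 1)*(-38 - 11) = (3*3 + 8*1)*(-38 - 11) = (9 + 8)*(-49) = 17*(-49) = -833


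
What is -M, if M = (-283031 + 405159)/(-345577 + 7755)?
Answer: 61064/168911 ≈ 0.36152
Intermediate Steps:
M = -61064/168911 (M = 122128/(-337822) = 122128*(-1/337822) = -61064/168911 ≈ -0.36152)
-M = -1*(-61064/168911) = 61064/168911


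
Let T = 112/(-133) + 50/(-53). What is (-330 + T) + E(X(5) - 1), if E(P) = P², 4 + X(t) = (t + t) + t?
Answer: -233408/1007 ≈ -231.79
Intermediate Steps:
X(t) = -4 + 3*t (X(t) = -4 + ((t + t) + t) = -4 + (2*t + t) = -4 + 3*t)
T = -1798/1007 (T = 112*(-1/133) + 50*(-1/53) = -16/19 - 50/53 = -1798/1007 ≈ -1.7855)
(-330 + T) + E(X(5) - 1) = (-330 - 1798/1007) + ((-4 + 3*5) - 1)² = -334108/1007 + ((-4 + 15) - 1)² = -334108/1007 + (11 - 1)² = -334108/1007 + 10² = -334108/1007 + 100 = -233408/1007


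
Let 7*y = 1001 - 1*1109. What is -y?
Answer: 108/7 ≈ 15.429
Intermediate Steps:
y = -108/7 (y = (1001 - 1*1109)/7 = (1001 - 1109)/7 = (⅐)*(-108) = -108/7 ≈ -15.429)
-y = -1*(-108/7) = 108/7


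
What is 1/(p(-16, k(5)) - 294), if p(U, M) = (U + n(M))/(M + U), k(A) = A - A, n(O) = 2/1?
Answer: -8/2345 ≈ -0.0034115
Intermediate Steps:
n(O) = 2 (n(O) = 2*1 = 2)
k(A) = 0
p(U, M) = (2 + U)/(M + U) (p(U, M) = (U + 2)/(M + U) = (2 + U)/(M + U))
1/(p(-16, k(5)) - 294) = 1/((2 - 16)/(0 - 16) - 294) = 1/(-14/(-16) - 294) = 1/(-1/16*(-14) - 294) = 1/(7/8 - 294) = 1/(-2345/8) = -8/2345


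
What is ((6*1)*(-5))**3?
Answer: -27000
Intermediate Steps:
((6*1)*(-5))**3 = (6*(-5))**3 = (-30)**3 = -27000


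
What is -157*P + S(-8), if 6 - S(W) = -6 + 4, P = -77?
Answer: 12097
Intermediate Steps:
S(W) = 8 (S(W) = 6 - (-6 + 4) = 6 - 1*(-2) = 6 + 2 = 8)
-157*P + S(-8) = -157*(-77) + 8 = 12089 + 8 = 12097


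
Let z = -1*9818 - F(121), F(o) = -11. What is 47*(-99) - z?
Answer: 5154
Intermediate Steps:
z = -9807 (z = -1*9818 - 1*(-11) = -9818 + 11 = -9807)
47*(-99) - z = 47*(-99) - 1*(-9807) = -4653 + 9807 = 5154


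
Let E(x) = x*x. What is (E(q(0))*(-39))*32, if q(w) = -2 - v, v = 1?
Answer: -11232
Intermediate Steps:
q(w) = -3 (q(w) = -2 - 1*1 = -2 - 1 = -3)
E(x) = x²
(E(q(0))*(-39))*32 = ((-3)²*(-39))*32 = (9*(-39))*32 = -351*32 = -11232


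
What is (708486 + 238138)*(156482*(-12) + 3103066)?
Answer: 1159881347968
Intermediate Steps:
(708486 + 238138)*(156482*(-12) + 3103066) = 946624*(-1877784 + 3103066) = 946624*1225282 = 1159881347968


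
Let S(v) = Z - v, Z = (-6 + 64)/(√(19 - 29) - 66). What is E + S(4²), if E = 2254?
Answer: 4883640/2183 - 29*I*√10/2183 ≈ 2237.1 - 0.042009*I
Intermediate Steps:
Z = 58/(-66 + I*√10) (Z = 58/(√(-10) - 66) = 58/(I*√10 - 66) = 58/(-66 + I*√10) ≈ -0.87677 - 0.042009*I)
S(v) = -1914/2183 - v - 29*I*√10/2183 (S(v) = (-1914/2183 - 29*I*√10/2183) - v = -1914/2183 - v - 29*I*√10/2183)
E + S(4²) = 2254 + (-1914/2183 - 1*4² - 29*I*√10/2183) = 2254 + (-1914/2183 - 1*16 - 29*I*√10/2183) = 2254 + (-1914/2183 - 16 - 29*I*√10/2183) = 2254 + (-36842/2183 - 29*I*√10/2183) = 4883640/2183 - 29*I*√10/2183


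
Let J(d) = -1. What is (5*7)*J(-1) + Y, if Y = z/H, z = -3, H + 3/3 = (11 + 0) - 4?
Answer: -71/2 ≈ -35.500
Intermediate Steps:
H = 6 (H = -1 + ((11 + 0) - 4) = -1 + (11 - 4) = -1 + 7 = 6)
Y = -1/2 (Y = -3/6 = -3*1/6 = -1/2 ≈ -0.50000)
(5*7)*J(-1) + Y = (5*7)*(-1) - 1/2 = 35*(-1) - 1/2 = -35 - 1/2 = -71/2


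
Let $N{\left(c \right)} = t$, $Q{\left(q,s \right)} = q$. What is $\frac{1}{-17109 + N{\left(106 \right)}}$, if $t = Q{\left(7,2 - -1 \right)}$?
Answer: $- \frac{1}{17102} \approx -5.8473 \cdot 10^{-5}$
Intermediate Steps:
$t = 7$
$N{\left(c \right)} = 7$
$\frac{1}{-17109 + N{\left(106 \right)}} = \frac{1}{-17109 + 7} = \frac{1}{-17102} = - \frac{1}{17102}$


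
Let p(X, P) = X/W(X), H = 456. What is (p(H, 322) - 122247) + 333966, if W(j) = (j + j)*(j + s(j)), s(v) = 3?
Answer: 194358043/918 ≈ 2.1172e+5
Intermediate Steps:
W(j) = 2*j*(3 + j) (W(j) = (j + j)*(j + 3) = (2*j)*(3 + j) = 2*j*(3 + j))
p(X, P) = 1/(2*(3 + X)) (p(X, P) = X/((2*X*(3 + X))) = X*(1/(2*X*(3 + X))) = 1/(2*(3 + X)))
(p(H, 322) - 122247) + 333966 = (1/(2*(3 + 456)) - 122247) + 333966 = ((½)/459 - 122247) + 333966 = ((½)*(1/459) - 122247) + 333966 = (1/918 - 122247) + 333966 = -112222745/918 + 333966 = 194358043/918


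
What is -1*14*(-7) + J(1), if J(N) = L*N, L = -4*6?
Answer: 74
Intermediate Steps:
L = -24
J(N) = -24*N
-1*14*(-7) + J(1) = -1*14*(-7) - 24*1 = -14*(-7) - 24 = 98 - 24 = 74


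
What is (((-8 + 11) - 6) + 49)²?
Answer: 2116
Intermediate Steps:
(((-8 + 11) - 6) + 49)² = ((3 - 6) + 49)² = (-3 + 49)² = 46² = 2116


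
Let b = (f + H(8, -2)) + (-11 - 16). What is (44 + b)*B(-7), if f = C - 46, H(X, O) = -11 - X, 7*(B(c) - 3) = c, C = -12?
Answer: -120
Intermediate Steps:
B(c) = 3 + c/7
f = -58 (f = -12 - 46 = -58)
b = -104 (b = (-58 + (-11 - 1*8)) + (-11 - 16) = (-58 + (-11 - 8)) - 27 = (-58 - 19) - 27 = -77 - 27 = -104)
(44 + b)*B(-7) = (44 - 104)*(3 + (⅐)*(-7)) = -60*(3 - 1) = -60*2 = -120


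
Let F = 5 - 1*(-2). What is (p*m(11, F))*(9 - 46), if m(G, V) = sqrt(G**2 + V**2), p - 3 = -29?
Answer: 962*sqrt(170) ≈ 12543.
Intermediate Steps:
F = 7 (F = 5 + 2 = 7)
p = -26 (p = 3 - 29 = -26)
(p*m(11, F))*(9 - 46) = (-26*sqrt(11**2 + 7**2))*(9 - 46) = -26*sqrt(121 + 49)*(-37) = -26*sqrt(170)*(-37) = 962*sqrt(170)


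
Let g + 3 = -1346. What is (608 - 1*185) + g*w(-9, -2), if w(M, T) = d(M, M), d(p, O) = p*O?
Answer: -108846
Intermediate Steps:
g = -1349 (g = -3 - 1346 = -1349)
d(p, O) = O*p
w(M, T) = M² (w(M, T) = M*M = M²)
(608 - 1*185) + g*w(-9, -2) = (608 - 1*185) - 1349*(-9)² = (608 - 185) - 1349*81 = 423 - 109269 = -108846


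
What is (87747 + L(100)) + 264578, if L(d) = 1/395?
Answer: 139168376/395 ≈ 3.5233e+5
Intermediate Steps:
L(d) = 1/395
(87747 + L(100)) + 264578 = (87747 + 1/395) + 264578 = 34660066/395 + 264578 = 139168376/395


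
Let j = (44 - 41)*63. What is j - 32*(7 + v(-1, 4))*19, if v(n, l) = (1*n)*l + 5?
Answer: -4675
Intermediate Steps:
v(n, l) = 5 + l*n (v(n, l) = n*l + 5 = l*n + 5 = 5 + l*n)
j = 189 (j = 3*63 = 189)
j - 32*(7 + v(-1, 4))*19 = 189 - 32*(7 + (5 + 4*(-1)))*19 = 189 - 32*(7 + (5 - 4))*19 = 189 - 32*(7 + 1)*19 = 189 - 32*8*19 = 189 - 256*19 = 189 - 4864 = -4675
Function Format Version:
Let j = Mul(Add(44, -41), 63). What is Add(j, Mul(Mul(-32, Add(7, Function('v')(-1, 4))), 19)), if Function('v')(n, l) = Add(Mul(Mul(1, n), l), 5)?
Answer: -4675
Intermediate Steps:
Function('v')(n, l) = Add(5, Mul(l, n)) (Function('v')(n, l) = Add(Mul(n, l), 5) = Add(Mul(l, n), 5) = Add(5, Mul(l, n)))
j = 189 (j = Mul(3, 63) = 189)
Add(j, Mul(Mul(-32, Add(7, Function('v')(-1, 4))), 19)) = Add(189, Mul(Mul(-32, Add(7, Add(5, Mul(4, -1)))), 19)) = Add(189, Mul(Mul(-32, Add(7, Add(5, -4))), 19)) = Add(189, Mul(Mul(-32, Add(7, 1)), 19)) = Add(189, Mul(Mul(-32, 8), 19)) = Add(189, Mul(-256, 19)) = Add(189, -4864) = -4675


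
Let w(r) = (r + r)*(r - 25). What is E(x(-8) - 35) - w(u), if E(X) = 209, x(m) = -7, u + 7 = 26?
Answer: 437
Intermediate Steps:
u = 19 (u = -7 + 26 = 19)
w(r) = 2*r*(-25 + r) (w(r) = (2*r)*(-25 + r) = 2*r*(-25 + r))
E(x(-8) - 35) - w(u) = 209 - 2*19*(-25 + 19) = 209 - 2*19*(-6) = 209 - 1*(-228) = 209 + 228 = 437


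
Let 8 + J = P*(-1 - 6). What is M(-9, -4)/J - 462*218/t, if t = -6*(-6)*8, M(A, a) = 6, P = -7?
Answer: -343969/984 ≈ -349.56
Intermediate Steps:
J = 41 (J = -8 - 7*(-1 - 6) = -8 - 7*(-7) = -8 + 49 = 41)
t = 288 (t = 36*8 = 288)
M(-9, -4)/J - 462*218/t = 6/41 - 462/(288/218) = 6*(1/41) - 462/(288*(1/218)) = 6/41 - 462/144/109 = 6/41 - 462*109/144 = 6/41 - 8393/24 = -343969/984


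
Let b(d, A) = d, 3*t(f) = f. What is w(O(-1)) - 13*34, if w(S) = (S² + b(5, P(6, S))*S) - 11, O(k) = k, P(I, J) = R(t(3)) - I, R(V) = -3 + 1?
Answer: -457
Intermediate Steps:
t(f) = f/3
R(V) = -2
P(I, J) = -2 - I
w(S) = -11 + S² + 5*S (w(S) = (S² + 5*S) - 11 = -11 + S² + 5*S)
w(O(-1)) - 13*34 = (-11 + (-1)² + 5*(-1)) - 13*34 = (-11 + 1 - 5) - 442 = -15 - 442 = -457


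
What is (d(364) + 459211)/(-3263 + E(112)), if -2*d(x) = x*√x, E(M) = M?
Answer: -459211/3151 + 364*√91/3151 ≈ -144.63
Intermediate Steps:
d(x) = -x^(3/2)/2 (d(x) = -x*√x/2 = -x^(3/2)/2)
(d(364) + 459211)/(-3263 + E(112)) = (-364*√91 + 459211)/(-3263 + 112) = (-364*√91 + 459211)/(-3151) = (-364*√91 + 459211)*(-1/3151) = (459211 - 364*√91)*(-1/3151) = -459211/3151 + 364*√91/3151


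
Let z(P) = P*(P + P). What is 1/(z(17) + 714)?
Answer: 1/1292 ≈ 0.00077399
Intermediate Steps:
z(P) = 2*P² (z(P) = P*(2*P) = 2*P²)
1/(z(17) + 714) = 1/(2*17² + 714) = 1/(2*289 + 714) = 1/(578 + 714) = 1/1292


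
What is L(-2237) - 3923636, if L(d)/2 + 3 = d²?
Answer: 6084696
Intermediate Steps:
L(d) = -6 + 2*d²
L(-2237) - 3923636 = (-6 + 2*(-2237)²) - 3923636 = (-6 + 2*5004169) - 3923636 = (-6 + 10008338) - 3923636 = 10008332 - 3923636 = 6084696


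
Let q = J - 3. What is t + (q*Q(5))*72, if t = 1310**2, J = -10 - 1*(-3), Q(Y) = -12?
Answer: 1724740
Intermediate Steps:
J = -7 (J = -10 + 3 = -7)
t = 1716100
q = -10 (q = -7 - 3 = -10)
t + (q*Q(5))*72 = 1716100 - 10*(-12)*72 = 1716100 + 120*72 = 1716100 + 8640 = 1724740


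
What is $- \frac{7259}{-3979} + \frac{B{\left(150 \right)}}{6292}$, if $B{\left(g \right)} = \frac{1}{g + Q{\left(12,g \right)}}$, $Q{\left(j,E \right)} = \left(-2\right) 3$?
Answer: $\frac{6577006411}{3605164992} \approx 1.8243$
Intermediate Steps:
$Q{\left(j,E \right)} = -6$
$B{\left(g \right)} = \frac{1}{-6 + g}$ ($B{\left(g \right)} = \frac{1}{g - 6} = \frac{1}{-6 + g}$)
$- \frac{7259}{-3979} + \frac{B{\left(150 \right)}}{6292} = - \frac{7259}{-3979} + \frac{1}{\left(-6 + 150\right) 6292} = \left(-7259\right) \left(- \frac{1}{3979}\right) + \frac{1}{144} \cdot \frac{1}{6292} = \frac{7259}{3979} + \frac{1}{144} \cdot \frac{1}{6292} = \frac{7259}{3979} + \frac{1}{906048} = \frac{6577006411}{3605164992}$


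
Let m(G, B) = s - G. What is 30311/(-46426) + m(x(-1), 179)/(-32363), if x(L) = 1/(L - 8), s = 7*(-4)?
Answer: -8816941111/13522361742 ≈ -0.65203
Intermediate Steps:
s = -28
x(L) = 1/(-8 + L)
m(G, B) = -28 - G
30311/(-46426) + m(x(-1), 179)/(-32363) = 30311/(-46426) + (-28 - 1/(-8 - 1))/(-32363) = 30311*(-1/46426) + (-28 - 1/(-9))*(-1/32363) = -30311/46426 + (-28 - 1*(-⅑))*(-1/32363) = -30311/46426 + (-28 + ⅑)*(-1/32363) = -30311/46426 - 251/9*(-1/32363) = -30311/46426 + 251/291267 = -8816941111/13522361742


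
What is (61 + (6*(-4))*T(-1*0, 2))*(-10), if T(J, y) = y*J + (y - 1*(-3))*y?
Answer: 1790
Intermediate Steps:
T(J, y) = J*y + y*(3 + y) (T(J, y) = J*y + (y + 3)*y = J*y + (3 + y)*y = J*y + y*(3 + y))
(61 + (6*(-4))*T(-1*0, 2))*(-10) = (61 + (6*(-4))*(2*(3 - 1*0 + 2)))*(-10) = (61 - 48*(3 + 0 + 2))*(-10) = (61 - 48*5)*(-10) = (61 - 24*10)*(-10) = (61 - 240)*(-10) = -179*(-10) = 1790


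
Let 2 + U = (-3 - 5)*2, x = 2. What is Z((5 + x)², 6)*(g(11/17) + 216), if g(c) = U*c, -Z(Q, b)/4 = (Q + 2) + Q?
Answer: -1389600/17 ≈ -81741.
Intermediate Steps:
Z(Q, b) = -8 - 8*Q (Z(Q, b) = -4*((Q + 2) + Q) = -4*((2 + Q) + Q) = -4*(2 + 2*Q) = -8 - 8*Q)
U = -18 (U = -2 + (-3 - 5)*2 = -2 - 8*2 = -2 - 16 = -18)
g(c) = -18*c
Z((5 + x)², 6)*(g(11/17) + 216) = (-8 - 8*(5 + 2)²)*(-198/17 + 216) = (-8 - 8*7²)*(-198/17 + 216) = (-8 - 8*49)*(-18*11/17 + 216) = (-8 - 392)*(-198/17 + 216) = -400*3474/17 = -1389600/17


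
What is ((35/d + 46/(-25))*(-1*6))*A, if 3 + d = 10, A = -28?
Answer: 13272/25 ≈ 530.88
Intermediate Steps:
d = 7 (d = -3 + 10 = 7)
((35/d + 46/(-25))*(-1*6))*A = ((35/7 + 46/(-25))*(-1*6))*(-28) = ((35*(1/7) + 46*(-1/25))*(-6))*(-28) = ((5 - 46/25)*(-6))*(-28) = ((79/25)*(-6))*(-28) = -474/25*(-28) = 13272/25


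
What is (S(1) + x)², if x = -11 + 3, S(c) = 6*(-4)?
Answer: 1024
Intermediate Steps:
S(c) = -24
x = -8
(S(1) + x)² = (-24 - 8)² = (-32)² = 1024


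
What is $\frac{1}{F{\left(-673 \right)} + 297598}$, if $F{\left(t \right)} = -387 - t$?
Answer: $\frac{1}{297884} \approx 3.357 \cdot 10^{-6}$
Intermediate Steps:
$\frac{1}{F{\left(-673 \right)} + 297598} = \frac{1}{\left(-387 - -673\right) + 297598} = \frac{1}{\left(-387 + 673\right) + 297598} = \frac{1}{286 + 297598} = \frac{1}{297884}$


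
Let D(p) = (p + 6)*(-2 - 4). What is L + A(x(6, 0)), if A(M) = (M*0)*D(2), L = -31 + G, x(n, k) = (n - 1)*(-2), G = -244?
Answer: -275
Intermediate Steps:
x(n, k) = 2 - 2*n (x(n, k) = (-1 + n)*(-2) = 2 - 2*n)
L = -275 (L = -31 - 244 = -275)
D(p) = -36 - 6*p (D(p) = (6 + p)*(-6) = -36 - 6*p)
A(M) = 0 (A(M) = (M*0)*(-36 - 6*2) = 0*(-36 - 12) = 0*(-48) = 0)
L + A(x(6, 0)) = -275 + 0 = -275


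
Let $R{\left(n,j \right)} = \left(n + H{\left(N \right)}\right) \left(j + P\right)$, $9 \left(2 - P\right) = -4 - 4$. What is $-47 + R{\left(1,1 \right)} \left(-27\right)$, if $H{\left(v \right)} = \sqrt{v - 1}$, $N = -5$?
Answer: $-152 - 105 i \sqrt{6} \approx -152.0 - 257.2 i$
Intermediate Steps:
$H{\left(v \right)} = \sqrt{-1 + v}$
$P = \frac{26}{9}$ ($P = 2 - \frac{-4 - 4}{9} = 2 - - \frac{8}{9} = 2 + \frac{8}{9} = \frac{26}{9} \approx 2.8889$)
$R{\left(n,j \right)} = \left(\frac{26}{9} + j\right) \left(n + i \sqrt{6}\right)$ ($R{\left(n,j \right)} = \left(n + \sqrt{-1 - 5}\right) \left(j + \frac{26}{9}\right) = \left(n + \sqrt{-6}\right) \left(\frac{26}{9} + j\right) = \left(n + i \sqrt{6}\right) \left(\frac{26}{9} + j\right) = \left(\frac{26}{9} + j\right) \left(n + i \sqrt{6}\right)$)
$-47 + R{\left(1,1 \right)} \left(-27\right) = -47 + \left(\frac{26}{9} \cdot 1 + 1 \cdot 1 + \frac{26 i \sqrt{6}}{9} + i 1 \sqrt{6}\right) \left(-27\right) = -47 + \left(\frac{26}{9} + 1 + \frac{26 i \sqrt{6}}{9} + i \sqrt{6}\right) \left(-27\right) = -47 + \left(\frac{35}{9} + \frac{35 i \sqrt{6}}{9}\right) \left(-27\right) = -47 - \left(105 + 105 i \sqrt{6}\right) = -152 - 105 i \sqrt{6}$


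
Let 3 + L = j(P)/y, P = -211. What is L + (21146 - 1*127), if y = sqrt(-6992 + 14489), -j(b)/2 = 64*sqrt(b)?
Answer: 21016 - 128*I*sqrt(3587)/357 ≈ 21016.0 - 21.474*I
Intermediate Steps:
j(b) = -128*sqrt(b)
y = 21*sqrt(17) (y = sqrt(7497) = 21*sqrt(17) ≈ 86.585)
L = -3 - 128*I*sqrt(3587)/357 (L = -3 + (-128*I*sqrt(211))/((21*sqrt(17))) = -3 + (-128*I*sqrt(211))*(sqrt(17)/357) = -3 - 128*I*sqrt(3587)/357 ≈ -3.0 - 21.474*I)
L + (21146 - 1*127) = (-3 - 128*I*sqrt(3587)/357) + (21146 - 1*127) = (-3 - 128*I*sqrt(3587)/357) + (21146 - 127) = (-3 - 128*I*sqrt(3587)/357) + 21019 = 21016 - 128*I*sqrt(3587)/357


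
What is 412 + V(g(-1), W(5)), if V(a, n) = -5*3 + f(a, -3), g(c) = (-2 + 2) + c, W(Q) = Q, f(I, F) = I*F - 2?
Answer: 398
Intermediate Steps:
f(I, F) = -2 + F*I (f(I, F) = F*I - 2 = -2 + F*I)
g(c) = c (g(c) = 0 + c = c)
V(a, n) = -17 - 3*a (V(a, n) = -5*3 + (-2 - 3*a) = -15 + (-2 - 3*a) = -17 - 3*a)
412 + V(g(-1), W(5)) = 412 + (-17 - 3*(-1)) = 412 + (-17 + 3) = 412 - 14 = 398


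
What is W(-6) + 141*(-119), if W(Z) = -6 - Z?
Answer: -16779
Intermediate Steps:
W(-6) + 141*(-119) = (-6 - 1*(-6)) + 141*(-119) = (-6 + 6) - 16779 = 0 - 16779 = -16779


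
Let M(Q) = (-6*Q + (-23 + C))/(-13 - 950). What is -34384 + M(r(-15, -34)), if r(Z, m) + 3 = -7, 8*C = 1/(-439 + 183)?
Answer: -67813025791/1972224 ≈ -34384.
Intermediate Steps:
C = -1/2048 (C = 1/(8*(-439 + 183)) = (1/8)/(-256) = (1/8)*(-1/256) = -1/2048 ≈ -0.00048828)
r(Z, m) = -10 (r(Z, m) = -3 - 7 = -10)
M(Q) = 47105/1972224 + 2*Q/321 (M(Q) = (-6*Q + (-23 - 1/2048))/(-13 - 950) = (-6*Q - 47105/2048)/(-963) = (-47105/2048 - 6*Q)*(-1/963) = 47105/1972224 + 2*Q/321)
-34384 + M(r(-15, -34)) = -34384 + (47105/1972224 + (2/321)*(-10)) = -34384 + (47105/1972224 - 20/321) = -34384 - 75775/1972224 = -67813025791/1972224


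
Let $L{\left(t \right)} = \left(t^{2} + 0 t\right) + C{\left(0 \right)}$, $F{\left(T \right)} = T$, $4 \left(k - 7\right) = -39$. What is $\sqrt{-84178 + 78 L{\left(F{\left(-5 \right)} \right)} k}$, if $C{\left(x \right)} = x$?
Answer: $\frac{i \sqrt{358162}}{2} \approx 299.23 i$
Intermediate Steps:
$k = - \frac{11}{4}$ ($k = 7 + \frac{1}{4} \left(-39\right) = 7 - \frac{39}{4} = - \frac{11}{4} \approx -2.75$)
$L{\left(t \right)} = t^{2}$ ($L{\left(t \right)} = \left(t^{2} + 0 t\right) + 0 = \left(t^{2} + 0\right) + 0 = t^{2} + 0 = t^{2}$)
$\sqrt{-84178 + 78 L{\left(F{\left(-5 \right)} \right)} k} = \sqrt{-84178 + 78 \left(-5\right)^{2} \left(- \frac{11}{4}\right)} = \sqrt{-84178 + 78 \cdot 25 \left(- \frac{11}{4}\right)} = \sqrt{-84178 + 1950 \left(- \frac{11}{4}\right)} = \sqrt{-84178 - \frac{10725}{2}} = \sqrt{- \frac{179081}{2}} = \frac{i \sqrt{358162}}{2}$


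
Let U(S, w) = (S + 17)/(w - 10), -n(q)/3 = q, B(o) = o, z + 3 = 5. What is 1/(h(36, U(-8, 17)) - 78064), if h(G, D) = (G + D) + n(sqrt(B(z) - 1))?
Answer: -7/546208 ≈ -1.2816e-5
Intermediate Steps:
z = 2 (z = -3 + 5 = 2)
n(q) = -3*q
U(S, w) = (17 + S)/(-10 + w)
h(G, D) = -3 + D + G (h(G, D) = (G + D) - 3*sqrt(2 - 1) = (D + G) - 3*sqrt(1) = (D + G) - 3*1 = (D + G) - 3 = -3 + D + G)
1/(h(36, U(-8, 17)) - 78064) = 1/((-3 + (17 - 8)/(-10 + 17) + 36) - 78064) = 1/((-3 + 9/7 + 36) - 78064) = 1/(240/7 - 78064) = 1/(-546208/7) = -7/546208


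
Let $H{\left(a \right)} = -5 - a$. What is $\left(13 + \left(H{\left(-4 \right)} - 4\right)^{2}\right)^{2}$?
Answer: $1444$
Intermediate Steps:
$\left(13 + \left(H{\left(-4 \right)} - 4\right)^{2}\right)^{2} = \left(13 + \left(\left(-5 - -4\right) - 4\right)^{2}\right)^{2} = \left(13 + \left(\left(-5 + 4\right) - 4\right)^{2}\right)^{2} = \left(13 + \left(-1 - 4\right)^{2}\right)^{2} = \left(13 + \left(-5\right)^{2}\right)^{2} = \left(13 + 25\right)^{2} = 38^{2} = 1444$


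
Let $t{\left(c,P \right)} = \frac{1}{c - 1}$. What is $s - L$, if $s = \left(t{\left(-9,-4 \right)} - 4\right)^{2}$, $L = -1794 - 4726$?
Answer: $\frac{653681}{100} \approx 6536.8$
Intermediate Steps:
$t{\left(c,P \right)} = \frac{1}{-1 + c}$
$L = -6520$ ($L = -1794 - 4726 = -6520$)
$s = \frac{1681}{100}$ ($s = \left(\frac{1}{-1 - 9} - 4\right)^{2} = \left(\frac{1}{-10} - 4\right)^{2} = \left(- \frac{1}{10} - 4\right)^{2} = \left(- \frac{41}{10}\right)^{2} = \frac{1681}{100} \approx 16.81$)
$s - L = \frac{1681}{100} - -6520 = \frac{1681}{100} + 6520 = \frac{653681}{100}$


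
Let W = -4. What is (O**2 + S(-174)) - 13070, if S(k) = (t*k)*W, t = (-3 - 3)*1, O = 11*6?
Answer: -12890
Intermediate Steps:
O = 66
t = -6 (t = -6*1 = -6)
S(k) = 24*k (S(k) = -6*k*(-4) = 24*k)
(O**2 + S(-174)) - 13070 = (66**2 + 24*(-174)) - 13070 = (4356 - 4176) - 13070 = 180 - 13070 = -12890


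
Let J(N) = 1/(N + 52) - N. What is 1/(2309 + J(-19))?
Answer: 33/76825 ≈ 0.00042955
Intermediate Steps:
J(N) = 1/(52 + N) - N
1/(2309 + J(-19)) = 1/(2309 + (1 - 1*(-19)² - 52*(-19))/(52 - 19)) = 1/(2309 + (1 - 1*361 + 988)/33) = 1/(2309 + (1 - 361 + 988)/33) = 1/(2309 + (1/33)*628) = 1/(2309 + 628/33) = 1/(76825/33) = 33/76825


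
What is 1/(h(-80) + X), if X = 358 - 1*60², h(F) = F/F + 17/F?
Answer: -80/259297 ≈ -0.00030853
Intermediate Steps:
h(F) = 1 + 17/F
X = -3242 (X = 358 - 1*3600 = 358 - 3600 = -3242)
1/(h(-80) + X) = 1/((17 - 80)/(-80) - 3242) = 1/(-1/80*(-63) - 3242) = 1/(63/80 - 3242) = 1/(-259297/80) = -80/259297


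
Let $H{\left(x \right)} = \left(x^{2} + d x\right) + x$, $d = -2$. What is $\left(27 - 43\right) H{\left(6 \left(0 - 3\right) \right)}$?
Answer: $-5472$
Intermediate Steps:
$H{\left(x \right)} = x^{2} - x$ ($H{\left(x \right)} = \left(x^{2} - 2 x\right) + x = x^{2} - x$)
$\left(27 - 43\right) H{\left(6 \left(0 - 3\right) \right)} = \left(27 - 43\right) 6 \left(0 - 3\right) \left(-1 + 6 \left(0 - 3\right)\right) = - 16 \cdot 6 \left(-3\right) \left(-1 + 6 \left(-3\right)\right) = - 16 \left(- 18 \left(-1 - 18\right)\right) = - 16 \left(\left(-18\right) \left(-19\right)\right) = \left(-16\right) 342 = -5472$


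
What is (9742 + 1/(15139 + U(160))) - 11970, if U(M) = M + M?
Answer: -34442651/15459 ≈ -2228.0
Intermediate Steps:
U(M) = 2*M
(9742 + 1/(15139 + U(160))) - 11970 = (9742 + 1/(15139 + 2*160)) - 11970 = (9742 + 1/(15139 + 320)) - 11970 = (9742 + 1/15459) - 11970 = 150601579/15459 - 11970 = -34442651/15459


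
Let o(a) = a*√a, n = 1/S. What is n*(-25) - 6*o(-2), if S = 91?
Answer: -25/91 + 12*I*√2 ≈ -0.27473 + 16.971*I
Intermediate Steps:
n = 1/91 ≈ 0.010989
o(a) = a^(3/2)
n*(-25) - 6*o(-2) = (1/91)*(-25) - (-12)*I*√2 = -25/91 - (-12)*I*√2 = -25/91 + 12*I*√2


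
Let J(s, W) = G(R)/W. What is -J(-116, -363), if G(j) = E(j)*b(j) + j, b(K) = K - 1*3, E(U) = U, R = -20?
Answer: 40/33 ≈ 1.2121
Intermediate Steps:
b(K) = -3 + K (b(K) = K - 3 = -3 + K)
G(j) = j + j*(-3 + j) (G(j) = j*(-3 + j) + j = j + j*(-3 + j))
J(s, W) = 440/W (J(s, W) = (-20*(-2 - 20))/W = (-20*(-22))/W = 440/W)
-J(-116, -363) = -440/(-363) = -440*(-1)/363 = -1*(-40/33) = 40/33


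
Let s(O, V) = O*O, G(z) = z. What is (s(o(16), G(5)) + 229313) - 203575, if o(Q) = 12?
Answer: 25882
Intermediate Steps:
s(O, V) = O²
(s(o(16), G(5)) + 229313) - 203575 = (12² + 229313) - 203575 = (144 + 229313) - 203575 = 229457 - 203575 = 25882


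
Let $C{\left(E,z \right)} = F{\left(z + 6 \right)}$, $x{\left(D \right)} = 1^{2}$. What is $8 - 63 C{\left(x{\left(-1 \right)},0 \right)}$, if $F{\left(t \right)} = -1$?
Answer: $71$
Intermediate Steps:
$x{\left(D \right)} = 1$
$C{\left(E,z \right)} = -1$
$8 - 63 C{\left(x{\left(-1 \right)},0 \right)} = 8 - -63 = 8 + 63 = 71$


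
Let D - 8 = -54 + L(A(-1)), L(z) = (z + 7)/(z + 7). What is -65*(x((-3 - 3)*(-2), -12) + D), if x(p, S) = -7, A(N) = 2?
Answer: 3380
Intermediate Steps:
L(z) = 1 (L(z) = (7 + z)/(7 + z) = 1)
D = -45 (D = 8 + (-54 + 1) = 8 - 53 = -45)
-65*(x((-3 - 3)*(-2), -12) + D) = -65*(-7 - 45) = -65*(-52) = 3380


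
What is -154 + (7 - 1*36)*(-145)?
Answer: 4051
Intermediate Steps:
-154 + (7 - 1*36)*(-145) = -154 + (7 - 36)*(-145) = -154 - 29*(-145) = -154 + 4205 = 4051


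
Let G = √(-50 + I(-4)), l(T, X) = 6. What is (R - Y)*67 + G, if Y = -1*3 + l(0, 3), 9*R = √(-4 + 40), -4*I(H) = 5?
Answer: -469/3 + I*√205/2 ≈ -156.33 + 7.1589*I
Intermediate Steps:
I(H) = -5/4 (I(H) = -¼*5 = -5/4)
G = I*√205/2 (G = √(-50 - 5/4) = √(-205/4) = I*√205/2 ≈ 7.1589*I)
R = ⅔ (R = √(-4 + 40)/9 = √36/9 = (⅑)*6 = ⅔ ≈ 0.66667)
Y = 3 (Y = -1*3 + 6 = -3 + 6 = 3)
(R - Y)*67 + G = (⅔ - 1*3)*67 + I*√205/2 = (⅔ - 3)*67 + I*√205/2 = -7/3*67 + I*√205/2 = -469/3 + I*√205/2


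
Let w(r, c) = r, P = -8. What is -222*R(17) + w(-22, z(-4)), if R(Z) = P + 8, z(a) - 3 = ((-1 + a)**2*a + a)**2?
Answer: -22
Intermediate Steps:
z(a) = 3 + (a + a*(-1 + a)**2)**2 (z(a) = 3 + ((-1 + a)**2*a + a)**2 = 3 + (a*(-1 + a)**2 + a)**2 = 3 + (a + a*(-1 + a)**2)**2)
R(Z) = 0 (R(Z) = -8 + 8 = 0)
-222*R(17) + w(-22, z(-4)) = -222*0 - 22 = 0 - 22 = -22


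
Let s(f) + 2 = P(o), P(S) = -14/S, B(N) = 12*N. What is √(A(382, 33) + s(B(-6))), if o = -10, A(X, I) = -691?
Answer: I*√17290/5 ≈ 26.298*I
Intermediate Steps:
s(f) = -⅗ (s(f) = -2 - 14/(-10) = -2 - 14*(-⅒) = -2 + 7/5 = -⅗)
√(A(382, 33) + s(B(-6))) = √(-691 - ⅗) = √(-3458/5) = I*√17290/5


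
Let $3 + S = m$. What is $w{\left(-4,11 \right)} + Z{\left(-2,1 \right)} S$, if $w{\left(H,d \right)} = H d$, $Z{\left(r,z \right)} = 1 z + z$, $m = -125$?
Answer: $-300$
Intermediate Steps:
$S = -128$ ($S = -3 - 125 = -128$)
$Z{\left(r,z \right)} = 2 z$ ($Z{\left(r,z \right)} = z + z = 2 z$)
$w{\left(-4,11 \right)} + Z{\left(-2,1 \right)} S = \left(-4\right) 11 + 2 \cdot 1 \left(-128\right) = -44 + 2 \left(-128\right) = -44 - 256 = -300$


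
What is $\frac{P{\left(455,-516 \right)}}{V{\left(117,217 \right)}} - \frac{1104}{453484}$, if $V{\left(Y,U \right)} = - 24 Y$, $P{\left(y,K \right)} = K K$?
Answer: $- \frac{419256722}{4421469} \approx -94.823$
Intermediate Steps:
$P{\left(y,K \right)} = K^{2}$
$\frac{P{\left(455,-516 \right)}}{V{\left(117,217 \right)}} - \frac{1104}{453484} = \frac{\left(-516\right)^{2}}{\left(-24\right) 117} - \frac{1104}{453484} = \frac{266256}{-2808} - \frac{276}{113371} = 266256 \left(- \frac{1}{2808}\right) - \frac{276}{113371} = - \frac{3698}{39} - \frac{276}{113371} = - \frac{419256722}{4421469}$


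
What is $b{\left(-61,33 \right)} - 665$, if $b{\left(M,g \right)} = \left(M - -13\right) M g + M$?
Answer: $95898$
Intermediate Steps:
$b{\left(M,g \right)} = M + M g \left(13 + M\right)$ ($b{\left(M,g \right)} = \left(M + 13\right) M g + M = \left(13 + M\right) M g + M = M \left(13 + M\right) g + M = M g \left(13 + M\right) + M = M + M g \left(13 + M\right)$)
$b{\left(-61,33 \right)} - 665 = - 61 \left(1 + 13 \cdot 33 - 2013\right) - 665 = - 61 \left(1 + 429 - 2013\right) - 665 = \left(-61\right) \left(-1583\right) - 665 = 96563 - 665 = 95898$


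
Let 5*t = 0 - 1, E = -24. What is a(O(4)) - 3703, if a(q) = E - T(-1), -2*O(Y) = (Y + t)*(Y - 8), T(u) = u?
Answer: -3726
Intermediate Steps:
t = -⅕ (t = (0 - 1)/5 = (⅕)*(-1) = -⅕ ≈ -0.20000)
O(Y) = -(-8 + Y)*(-⅕ + Y)/2 (O(Y) = -(Y - ⅕)*(Y - 8)/2 = -(-⅕ + Y)*(-8 + Y)/2 = -(-8 + Y)*(-⅕ + Y)/2)
a(q) = -23 (a(q) = -24 - 1*(-1) = -24 + 1 = -23)
a(O(4)) - 3703 = -23 - 3703 = -3726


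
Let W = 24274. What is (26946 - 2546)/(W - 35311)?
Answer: -24400/11037 ≈ -2.2107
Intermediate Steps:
(26946 - 2546)/(W - 35311) = (26946 - 2546)/(24274 - 35311) = 24400/(-11037) = 24400*(-1/11037) = -24400/11037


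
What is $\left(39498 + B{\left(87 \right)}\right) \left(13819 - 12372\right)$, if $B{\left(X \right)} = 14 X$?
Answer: $58916052$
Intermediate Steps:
$\left(39498 + B{\left(87 \right)}\right) \left(13819 - 12372\right) = \left(39498 + 14 \cdot 87\right) \left(13819 - 12372\right) = \left(39498 + 1218\right) 1447 = 40716 \cdot 1447 = 58916052$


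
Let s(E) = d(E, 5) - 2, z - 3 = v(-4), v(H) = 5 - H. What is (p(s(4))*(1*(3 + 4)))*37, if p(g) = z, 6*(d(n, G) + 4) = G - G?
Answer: 3108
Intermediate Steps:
d(n, G) = -4 (d(n, G) = -4 + (G - G)/6 = -4 + (1/6)*0 = -4 + 0 = -4)
z = 12 (z = 3 + (5 - 1*(-4)) = 3 + (5 + 4) = 3 + 9 = 12)
s(E) = -6 (s(E) = -4 - 2 = -6)
p(g) = 12
(p(s(4))*(1*(3 + 4)))*37 = (12*(1*(3 + 4)))*37 = (12*(1*7))*37 = (12*7)*37 = 84*37 = 3108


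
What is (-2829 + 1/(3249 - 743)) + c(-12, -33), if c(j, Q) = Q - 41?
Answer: -7274917/2506 ≈ -2903.0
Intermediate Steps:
c(j, Q) = -41 + Q
(-2829 + 1/(3249 - 743)) + c(-12, -33) = (-2829 + 1/(3249 - 743)) + (-41 - 33) = (-2829 + 1/2506) - 74 = -7089473/2506 - 74 = -7274917/2506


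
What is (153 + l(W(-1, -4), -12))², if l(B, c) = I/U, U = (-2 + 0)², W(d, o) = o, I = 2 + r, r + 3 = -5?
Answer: 91809/4 ≈ 22952.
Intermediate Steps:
r = -8 (r = -3 - 5 = -8)
I = -6 (I = 2 - 8 = -6)
U = 4 (U = (-2)² = 4)
l(B, c) = -3/2 (l(B, c) = -6/4 = -6*¼ = -3/2)
(153 + l(W(-1, -4), -12))² = (153 - 3/2)² = (303/2)² = 91809/4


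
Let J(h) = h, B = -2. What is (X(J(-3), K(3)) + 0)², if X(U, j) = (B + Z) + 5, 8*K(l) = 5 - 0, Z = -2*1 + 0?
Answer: 1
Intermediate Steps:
Z = -2 (Z = -2 + 0 = -2)
K(l) = 5/8 (K(l) = (5 - 0)/8 = (5 - 1*0)/8 = (5 + 0)/8 = (⅛)*5 = 5/8)
X(U, j) = 1 (X(U, j) = (-2 - 2) + 5 = -4 + 5 = 1)
(X(J(-3), K(3)) + 0)² = (1 + 0)² = 1² = 1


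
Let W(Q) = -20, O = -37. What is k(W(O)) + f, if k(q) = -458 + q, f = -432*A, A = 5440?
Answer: -2350558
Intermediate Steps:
f = -2350080 (f = -432*5440 = -2350080)
k(W(O)) + f = (-458 - 20) - 2350080 = -478 - 2350080 = -2350558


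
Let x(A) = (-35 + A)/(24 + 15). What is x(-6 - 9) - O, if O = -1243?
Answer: 48427/39 ≈ 1241.7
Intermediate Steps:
x(A) = -35/39 + A/39 (x(A) = (-35 + A)/39 = (-35 + A)*(1/39) = -35/39 + A/39)
x(-6 - 9) - O = (-35/39 + (-6 - 9)/39) - 1*(-1243) = (-35/39 + (1/39)*(-15)) + 1243 = (-35/39 - 5/13) + 1243 = -50/39 + 1243 = 48427/39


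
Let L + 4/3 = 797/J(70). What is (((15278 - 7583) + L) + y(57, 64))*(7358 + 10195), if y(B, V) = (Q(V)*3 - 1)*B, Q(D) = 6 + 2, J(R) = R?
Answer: 11078113721/70 ≈ 1.5826e+8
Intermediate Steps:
Q(D) = 8
y(B, V) = 23*B (y(B, V) = (8*3 - 1)*B = (24 - 1)*B = 23*B)
L = 2111/210 (L = -4/3 + 797/70 = 2111/210 ≈ 10.052)
(((15278 - 7583) + L) + y(57, 64))*(7358 + 10195) = (((15278 - 7583) + 2111/210) + 23*57)*(7358 + 10195) = ((7695 + 2111/210) + 1311)*17553 = (1618061/210 + 1311)*17553 = (1893371/210)*17553 = 11078113721/70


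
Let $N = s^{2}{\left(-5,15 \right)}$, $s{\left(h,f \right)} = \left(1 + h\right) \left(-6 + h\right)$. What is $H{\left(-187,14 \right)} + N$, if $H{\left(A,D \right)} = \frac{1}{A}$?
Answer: $\frac{362031}{187} \approx 1936.0$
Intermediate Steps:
$N = 1936$ ($N = \left(-6 + \left(-5\right)^{2} - -25\right)^{2} = \left(-6 + 25 + 25\right)^{2} = 44^{2} = 1936$)
$H{\left(-187,14 \right)} + N = \frac{1}{-187} + 1936 = - \frac{1}{187} + 1936 = \frac{362031}{187}$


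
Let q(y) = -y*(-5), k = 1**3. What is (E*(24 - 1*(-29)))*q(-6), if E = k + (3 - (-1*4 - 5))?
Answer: -20670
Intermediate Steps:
k = 1
q(y) = 5*y
E = 13 (E = 1 + (3 - (-1*4 - 5)) = 1 + (3 - (-4 - 5)) = 1 + (3 - 1*(-9)) = 1 + (3 + 9) = 1 + 12 = 13)
(E*(24 - 1*(-29)))*q(-6) = (13*(24 - 1*(-29)))*(5*(-6)) = (13*(24 + 29))*(-30) = (13*53)*(-30) = 689*(-30) = -20670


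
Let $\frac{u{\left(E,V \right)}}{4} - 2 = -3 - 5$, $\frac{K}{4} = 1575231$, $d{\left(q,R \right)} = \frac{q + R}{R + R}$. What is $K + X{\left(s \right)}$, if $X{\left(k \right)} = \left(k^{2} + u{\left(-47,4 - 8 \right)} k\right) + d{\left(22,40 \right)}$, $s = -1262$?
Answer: $\frac{316954271}{40} \approx 7.9239 \cdot 10^{6}$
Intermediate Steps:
$d{\left(q,R \right)} = \frac{R + q}{2 R}$
$K = 6300924$ ($K = 4 \cdot 1575231 = 6300924$)
$u{\left(E,V \right)} = -24$ ($u{\left(E,V \right)} = 8 + 4 \left(-3 - 5\right) = 8 + 4 \left(-8\right) = 8 - 32 = -24$)
$X{\left(k \right)} = \frac{31}{40} + k^{2} - 24 k$ ($X{\left(k \right)} = \left(k^{2} - 24 k\right) + \frac{40 + 22}{2 \cdot 40} = \left(k^{2} - 24 k\right) + \frac{1}{2} \cdot \frac{1}{40} \cdot 62 = \left(k^{2} - 24 k\right) + \frac{31}{40} = \frac{31}{40} + k^{2} - 24 k$)
$K + X{\left(s \right)} = 6300924 + \left(\frac{31}{40} + \left(-1262\right)^{2} - -30288\right) = 6300924 + \left(\frac{31}{40} + 1592644 + 30288\right) = 6300924 + \frac{64917311}{40} = \frac{316954271}{40}$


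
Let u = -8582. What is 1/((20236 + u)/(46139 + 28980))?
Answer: 75119/11654 ≈ 6.4458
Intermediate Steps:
1/((20236 + u)/(46139 + 28980)) = 1/((20236 - 8582)/(46139 + 28980)) = 1/(11654/75119) = 75119/11654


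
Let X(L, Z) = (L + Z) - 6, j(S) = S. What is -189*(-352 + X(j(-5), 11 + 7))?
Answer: 65205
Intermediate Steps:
X(L, Z) = -6 + L + Z
-189*(-352 + X(j(-5), 11 + 7)) = -189*(-352 + (-6 - 5 + (11 + 7))) = -189*(-352 + (-6 - 5 + 18)) = -189*(-352 + 7) = -189*(-345) = 65205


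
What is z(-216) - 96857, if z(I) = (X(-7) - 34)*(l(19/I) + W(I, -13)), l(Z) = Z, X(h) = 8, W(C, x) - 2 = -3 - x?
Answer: -10494005/108 ≈ -97167.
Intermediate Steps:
W(C, x) = -1 - x (W(C, x) = 2 + (-3 - x) = -1 - x)
z(I) = -312 - 494/I (z(I) = (8 - 34)*(19/I + (-1 - 1*(-13))) = -26*(19/I + (-1 + 13)) = -26*(19/I + 12) = -26*(12 + 19/I) = -312 - 494/I)
z(-216) - 96857 = (-312 - 494/(-216)) - 96857 = (-312 - 494*(-1/216)) - 96857 = (-312 + 247/108) - 96857 = -33449/108 - 96857 = -10494005/108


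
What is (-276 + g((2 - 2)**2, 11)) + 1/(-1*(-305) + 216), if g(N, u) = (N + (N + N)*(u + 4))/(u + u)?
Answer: -143795/521 ≈ -276.00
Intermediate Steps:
g(N, u) = (N + 2*N*(4 + u))/(2*u) (g(N, u) = (N + (2*N)*(4 + u))/((2*u)) = (N + 2*N*(4 + u))*(1/(2*u)) = (N + 2*N*(4 + u))/(2*u))
(-276 + g((2 - 2)**2, 11)) + 1/(-1*(-305) + 216) = (-276 + ((2 - 2)**2 + (9/2)*(2 - 2)**2/11)) + 1/(-1*(-305) + 216) = (-276 + (0**2 + (9/2)*0**2*(1/11))) + 1/(305 + 216) = (-276 + (0 + (9/2)*0*(1/11))) + 1/521 = (-276 + (0 + 0)) + 1/521 = (-276 + 0) + 1/521 = -276 + 1/521 = -143795/521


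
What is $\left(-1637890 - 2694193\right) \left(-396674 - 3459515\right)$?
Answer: $16705330811687$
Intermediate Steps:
$\left(-1637890 - 2694193\right) \left(-396674 - 3459515\right) = \left(-4332083\right) \left(-3856189\right) = 16705330811687$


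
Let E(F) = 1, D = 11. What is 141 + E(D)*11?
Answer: 152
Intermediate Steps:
141 + E(D)*11 = 141 + 1*11 = 141 + 11 = 152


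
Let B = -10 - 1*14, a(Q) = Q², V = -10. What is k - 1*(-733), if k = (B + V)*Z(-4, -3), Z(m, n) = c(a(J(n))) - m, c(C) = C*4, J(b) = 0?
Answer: 597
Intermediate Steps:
c(C) = 4*C
B = -24 (B = -10 - 14 = -24)
Z(m, n) = -m (Z(m, n) = 4*0² - m = 4*0 - m = 0 - m = -m)
k = -136 (k = (-24 - 10)*(-1*(-4)) = -34*4 = -136)
k - 1*(-733) = -136 - 1*(-733) = -136 + 733 = 597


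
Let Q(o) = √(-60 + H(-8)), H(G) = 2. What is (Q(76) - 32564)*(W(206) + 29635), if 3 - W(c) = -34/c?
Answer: -99409132284/103 + 3052731*I*√58/103 ≈ -9.6514e+8 + 2.2572e+5*I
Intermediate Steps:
Q(o) = I*√58 (Q(o) = √(-60 + 2) = √(-58) = I*√58)
W(c) = 3 + 34/c (W(c) = 3 - (-34)/c = 3 + 34/c)
(Q(76) - 32564)*(W(206) + 29635) = (I*√58 - 32564)*((3 + 34/206) + 29635) = (-32564 + I*√58)*((3 + 34*(1/206)) + 29635) = (-32564 + I*√58)*((3 + 17/103) + 29635) = (-32564 + I*√58)*(326/103 + 29635) = (-32564 + I*√58)*(3052731/103) = -99409132284/103 + 3052731*I*√58/103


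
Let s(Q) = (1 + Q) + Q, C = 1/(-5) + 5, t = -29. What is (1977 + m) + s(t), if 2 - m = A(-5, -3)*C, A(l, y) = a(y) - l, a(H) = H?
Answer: 9562/5 ≈ 1912.4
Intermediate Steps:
C = 24/5 (C = 1*(-⅕) + 5 = -⅕ + 5 = 24/5 ≈ 4.8000)
A(l, y) = y - l
s(Q) = 1 + 2*Q
m = -38/5 (m = 2 - (-3 - 1*(-5))*24/5 = 2 - (-3 + 5)*24/5 = 2 - 2*24/5 = 2 - 1*48/5 = 2 - 48/5 = -38/5 ≈ -7.6000)
(1977 + m) + s(t) = (1977 - 38/5) + (1 + 2*(-29)) = 9847/5 + (1 - 58) = 9847/5 - 57 = 9562/5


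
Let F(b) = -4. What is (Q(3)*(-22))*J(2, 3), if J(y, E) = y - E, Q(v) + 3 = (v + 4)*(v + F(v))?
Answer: -220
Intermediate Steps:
Q(v) = -3 + (-4 + v)*(4 + v) (Q(v) = -3 + (v + 4)*(v - 4) = -3 + (4 + v)*(-4 + v) = -3 + (-4 + v)*(4 + v))
(Q(3)*(-22))*J(2, 3) = ((-19 + 3**2)*(-22))*(2 - 1*3) = ((-19 + 9)*(-22))*(2 - 3) = -10*(-22)*(-1) = 220*(-1) = -220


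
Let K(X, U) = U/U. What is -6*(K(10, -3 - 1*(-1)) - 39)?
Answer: 228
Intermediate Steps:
K(X, U) = 1
-6*(K(10, -3 - 1*(-1)) - 39) = -6*(1 - 39) = -6*(-38) = 228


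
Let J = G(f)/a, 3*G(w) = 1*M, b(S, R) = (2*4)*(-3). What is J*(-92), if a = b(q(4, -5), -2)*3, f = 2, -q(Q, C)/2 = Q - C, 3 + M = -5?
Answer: -92/27 ≈ -3.4074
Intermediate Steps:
M = -8 (M = -3 - 5 = -8)
q(Q, C) = -2*Q + 2*C (q(Q, C) = -2*(Q - C) = -2*Q + 2*C)
b(S, R) = -24 (b(S, R) = 8*(-3) = -24)
a = -72 (a = -24*3 = -72)
G(w) = -8/3 (G(w) = (1*(-8))/3 = (⅓)*(-8) = -8/3)
J = 1/27 (J = -8/3/(-72) = -8/3*(-1/72) = 1/27 ≈ 0.037037)
J*(-92) = (1/27)*(-92) = -92/27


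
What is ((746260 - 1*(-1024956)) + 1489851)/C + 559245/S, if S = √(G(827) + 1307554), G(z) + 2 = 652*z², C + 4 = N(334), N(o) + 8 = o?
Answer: 3261067/322 + 37283*√12423035/4969214 ≈ 10154.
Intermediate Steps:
N(o) = -8 + o
C = 322 (C = -4 + (-8 + 334) = -4 + 326 = 322)
G(z) = -2 + 652*z²
S = 6*√12423035 (S = √((-2 + 652*827²) + 1307554) = √((-2 + 652*683929) + 1307554) = √((-2 + 445921708) + 1307554) = √(445921706 + 1307554) = √447229260 = 6*√12423035 ≈ 21148.)
((746260 - 1*(-1024956)) + 1489851)/C + 559245/S = ((746260 - 1*(-1024956)) + 1489851)/322 + 559245/((6*√12423035)) = ((746260 + 1024956) + 1489851)*(1/322) + 559245*(√12423035/74538210) = (1771216 + 1489851)*(1/322) + 37283*√12423035/4969214 = 3261067*(1/322) + 37283*√12423035/4969214 = 3261067/322 + 37283*√12423035/4969214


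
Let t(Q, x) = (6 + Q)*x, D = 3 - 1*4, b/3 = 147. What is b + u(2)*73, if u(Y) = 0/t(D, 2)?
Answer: 441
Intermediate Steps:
b = 441 (b = 3*147 = 441)
D = -1 (D = 3 - 4 = -1)
t(Q, x) = x*(6 + Q)
u(Y) = 0 (u(Y) = 0/((2*(6 - 1))) = 0/((2*5)) = 0/10 = 0*(1/10) = 0)
b + u(2)*73 = 441 + 0*73 = 441 + 0 = 441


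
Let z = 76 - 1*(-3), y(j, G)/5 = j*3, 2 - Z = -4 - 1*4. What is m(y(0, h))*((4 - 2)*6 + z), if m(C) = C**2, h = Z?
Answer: 0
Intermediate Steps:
Z = 10 (Z = 2 - (-4 - 1*4) = 2 - (-4 - 4) = 2 - 1*(-8) = 2 + 8 = 10)
h = 10
y(j, G) = 15*j (y(j, G) = 5*(j*3) = 5*(3*j) = 15*j)
z = 79 (z = 76 + 3 = 79)
m(y(0, h))*((4 - 2)*6 + z) = (15*0)**2*((4 - 2)*6 + 79) = 0**2*(2*6 + 79) = 0*(12 + 79) = 0*91 = 0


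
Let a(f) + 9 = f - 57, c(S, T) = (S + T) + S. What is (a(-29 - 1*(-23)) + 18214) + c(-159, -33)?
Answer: 17791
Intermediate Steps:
c(S, T) = T + 2*S
a(f) = -66 + f (a(f) = -9 + (f - 57) = -9 + (-57 + f) = -66 + f)
(a(-29 - 1*(-23)) + 18214) + c(-159, -33) = ((-66 + (-29 - 1*(-23))) + 18214) + (-33 + 2*(-159)) = ((-66 + (-29 + 23)) + 18214) + (-33 - 318) = ((-66 - 6) + 18214) - 351 = (-72 + 18214) - 351 = 18142 - 351 = 17791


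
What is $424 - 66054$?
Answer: $-65630$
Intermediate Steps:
$424 - 66054 = -65630$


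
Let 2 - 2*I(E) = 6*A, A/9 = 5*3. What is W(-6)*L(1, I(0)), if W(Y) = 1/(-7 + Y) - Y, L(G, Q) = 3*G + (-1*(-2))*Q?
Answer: -61985/13 ≈ -4768.1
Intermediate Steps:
A = 135 (A = 9*(5*3) = 9*15 = 135)
I(E) = -404 (I(E) = 1 - 3*135 = 1 - 1/2*810 = 1 - 405 = -404)
L(G, Q) = 2*Q + 3*G (L(G, Q) = 3*G + 2*Q = 2*Q + 3*G)
W(-6)*L(1, I(0)) = ((1 - 1*(-6)**2 + 7*(-6))/(-7 - 6))*(2*(-404) + 3*1) = ((1 - 1*36 - 42)/(-13))*(-808 + 3) = -(1 - 36 - 42)/13*(-805) = -1/13*(-77)*(-805) = (77/13)*(-805) = -61985/13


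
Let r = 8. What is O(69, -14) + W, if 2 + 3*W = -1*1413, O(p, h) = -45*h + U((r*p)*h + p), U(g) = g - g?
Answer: 475/3 ≈ 158.33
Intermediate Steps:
U(g) = 0
O(p, h) = -45*h (O(p, h) = -45*h + 0 = -45*h)
W = -1415/3 (W = -⅔ + (-1*1413)/3 = -⅔ + (⅓)*(-1413) = -⅔ - 471 = -1415/3 ≈ -471.67)
O(69, -14) + W = -45*(-14) - 1415/3 = 630 - 1415/3 = 475/3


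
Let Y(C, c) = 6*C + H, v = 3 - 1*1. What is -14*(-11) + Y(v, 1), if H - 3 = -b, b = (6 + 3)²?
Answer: 88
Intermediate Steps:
b = 81 (b = 9² = 81)
v = 2 (v = 3 - 1 = 2)
H = -78 (H = 3 - 1*81 = 3 - 81 = -78)
Y(C, c) = -78 + 6*C (Y(C, c) = 6*C - 78 = -78 + 6*C)
-14*(-11) + Y(v, 1) = -14*(-11) + (-78 + 6*2) = 154 + (-78 + 12) = 154 - 66 = 88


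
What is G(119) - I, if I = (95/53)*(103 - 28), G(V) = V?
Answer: -818/53 ≈ -15.434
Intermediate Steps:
I = 7125/53 (I = (95*(1/53))*75 = (95/53)*75 = 7125/53 ≈ 134.43)
G(119) - I = 119 - 1*7125/53 = 119 - 7125/53 = -818/53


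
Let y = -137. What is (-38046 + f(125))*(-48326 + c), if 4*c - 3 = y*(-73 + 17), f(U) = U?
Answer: 7039237309/4 ≈ 1.7598e+9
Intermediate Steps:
c = 7675/4 (c = ¾ + (-137*(-73 + 17))/4 = ¾ + (-137*(-56))/4 = ¾ + (¼)*7672 = ¾ + 1918 = 7675/4 ≈ 1918.8)
(-38046 + f(125))*(-48326 + c) = (-38046 + 125)*(-48326 + 7675/4) = -37921*(-185629/4) = 7039237309/4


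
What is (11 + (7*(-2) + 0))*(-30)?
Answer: 90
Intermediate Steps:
(11 + (7*(-2) + 0))*(-30) = (11 + (-14 + 0))*(-30) = (11 - 14)*(-30) = -3*(-30) = 90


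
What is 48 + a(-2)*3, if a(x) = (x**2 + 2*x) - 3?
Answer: 39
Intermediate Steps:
a(x) = -3 + x**2 + 2*x
48 + a(-2)*3 = 48 + (-3 + (-2)**2 + 2*(-2))*3 = 48 + (-3 + 4 - 4)*3 = 48 - 3*3 = 48 - 9 = 39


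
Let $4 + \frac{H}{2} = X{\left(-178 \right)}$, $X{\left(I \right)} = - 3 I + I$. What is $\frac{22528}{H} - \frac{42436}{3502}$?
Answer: $\frac{338}{17} \approx 19.882$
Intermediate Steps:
$X{\left(I \right)} = - 2 I$
$H = 704$ ($H = -8 + 2 \left(\left(-2\right) \left(-178\right)\right) = -8 + 2 \cdot 356 = -8 + 712 = 704$)
$\frac{22528}{H} - \frac{42436}{3502} = \frac{22528}{704} - \frac{42436}{3502} = 22528 \cdot \frac{1}{704} - \frac{206}{17} = 32 - \frac{206}{17} = \frac{338}{17}$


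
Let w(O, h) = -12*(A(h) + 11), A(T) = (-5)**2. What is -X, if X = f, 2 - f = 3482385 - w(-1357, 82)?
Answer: 3482815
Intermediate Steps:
A(T) = 25
w(O, h) = -432 (w(O, h) = -12*(25 + 11) = -12*36 = -432)
f = -3482815 (f = 2 - (3482385 - 1*(-432)) = 2 - (3482385 + 432) = 2 - 1*3482817 = 2 - 3482817 = -3482815)
X = -3482815
-X = -1*(-3482815) = 3482815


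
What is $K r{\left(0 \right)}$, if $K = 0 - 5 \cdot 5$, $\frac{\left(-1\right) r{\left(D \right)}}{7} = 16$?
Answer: $2800$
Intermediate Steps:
$r{\left(D \right)} = -112$ ($r{\left(D \right)} = \left(-7\right) 16 = -112$)
$K = -25$ ($K = 0 - 25 = -25$)
$K r{\left(0 \right)} = \left(-25\right) \left(-112\right) = 2800$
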